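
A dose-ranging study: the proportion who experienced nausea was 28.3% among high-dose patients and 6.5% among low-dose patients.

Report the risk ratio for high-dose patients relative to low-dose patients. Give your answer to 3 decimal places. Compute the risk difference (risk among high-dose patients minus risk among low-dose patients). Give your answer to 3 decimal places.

RR = 4.354; RD = 0.218

RR = 0.2830 / 0.0650 = 4.354
risk difference = 0.2830 − 0.0650 = 0.218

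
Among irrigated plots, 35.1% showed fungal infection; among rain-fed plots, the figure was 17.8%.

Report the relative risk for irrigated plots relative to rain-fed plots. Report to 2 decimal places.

RR = 0.3510 / 0.1780 = 1.97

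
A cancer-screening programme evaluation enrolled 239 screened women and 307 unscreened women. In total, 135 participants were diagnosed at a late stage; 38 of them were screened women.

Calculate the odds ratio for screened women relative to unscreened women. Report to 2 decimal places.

0.41

screened women without the outcome: 239 − 38 = 201
unscreened women with the outcome: 135 − 38 = 97
unscreened women without the outcome: 307 − 97 = 210
odds, screened women = 38/201 = 0.1891
odds, unscreened women = 97/210 = 0.4619
OR = 0.1891 / 0.4619 = 0.41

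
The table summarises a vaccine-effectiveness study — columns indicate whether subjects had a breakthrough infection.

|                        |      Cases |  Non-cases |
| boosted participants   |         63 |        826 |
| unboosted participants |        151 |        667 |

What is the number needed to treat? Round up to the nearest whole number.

9

risk, boosted participants = 63/889 = 0.070866
risk, unboosted participants = 151/818 = 0.184597
absolute risk difference = 0.113730
1 / 0.113730 = 8.793 → round up → 9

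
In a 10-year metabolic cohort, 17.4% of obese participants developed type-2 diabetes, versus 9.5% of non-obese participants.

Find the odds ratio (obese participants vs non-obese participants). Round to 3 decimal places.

OR ≈ 2.007

odds, obese participants = 0.1740/0.8260 = 0.2107
odds, non-obese participants = 0.0950/0.9050 = 0.1050
OR = 0.2107 / 0.1050 = 2.007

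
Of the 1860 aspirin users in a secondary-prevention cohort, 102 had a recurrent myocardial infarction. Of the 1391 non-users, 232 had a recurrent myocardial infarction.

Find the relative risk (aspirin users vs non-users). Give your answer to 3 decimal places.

0.329

risk, aspirin users = 102/1860 = 0.0548
risk, non-users = 232/1391 = 0.1668
RR = 0.0548 / 0.1668 = 0.329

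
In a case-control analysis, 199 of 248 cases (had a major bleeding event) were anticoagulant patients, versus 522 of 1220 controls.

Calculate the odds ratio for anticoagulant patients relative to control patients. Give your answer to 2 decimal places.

OR = (199 × 698) / (522 × 49) = 138902/25578 ≈ 5.43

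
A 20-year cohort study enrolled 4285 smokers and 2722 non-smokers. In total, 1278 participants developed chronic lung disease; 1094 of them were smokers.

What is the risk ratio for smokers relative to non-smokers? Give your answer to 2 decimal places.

RR ≈ 3.78

smokers without the outcome: 4285 − 1094 = 3191
non-smokers with the outcome: 1278 − 1094 = 184
non-smokers without the outcome: 2722 − 184 = 2538
risk, smokers = 1094/4285 = 0.2553
risk, non-smokers = 184/2722 = 0.0676
RR = 0.2553 / 0.0676 = 3.78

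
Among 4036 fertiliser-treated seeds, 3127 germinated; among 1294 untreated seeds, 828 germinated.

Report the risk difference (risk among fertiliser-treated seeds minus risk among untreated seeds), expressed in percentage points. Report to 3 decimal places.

risk, fertiliser-treated seeds = 3127/4036 = 0.7748
risk, untreated seeds = 828/1294 = 0.6399
risk difference = 0.7748 − 0.6399 = 0.1349 → 13.490 percentage points

13.490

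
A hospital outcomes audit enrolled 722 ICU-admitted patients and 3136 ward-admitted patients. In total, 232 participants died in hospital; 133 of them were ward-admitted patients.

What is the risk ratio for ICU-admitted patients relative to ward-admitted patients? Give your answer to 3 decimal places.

3.233

ICU-admitted patients with the outcome: 232 − 133 = 99
ICU-admitted patients without the outcome: 722 − 99 = 623
ward-admitted patients without the outcome: 3136 − 133 = 3003
risk, ICU-admitted patients = 99/722 = 0.13712
risk, ward-admitted patients = 133/3136 = 0.04241
RR = 0.13712 / 0.04241 = 3.233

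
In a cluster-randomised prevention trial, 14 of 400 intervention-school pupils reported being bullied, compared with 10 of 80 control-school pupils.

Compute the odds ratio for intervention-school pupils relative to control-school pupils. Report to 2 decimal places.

odds, intervention-school pupils = 14/386 = 0.03627
odds, control-school pupils = 10/70 = 0.14286
OR = 0.03627 / 0.14286 = 0.25

OR: 0.25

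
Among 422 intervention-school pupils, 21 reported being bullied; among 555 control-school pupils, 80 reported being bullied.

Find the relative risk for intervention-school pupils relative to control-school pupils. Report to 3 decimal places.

RR = 0.345

risk, intervention-school pupils = 21/422 = 0.04976
risk, control-school pupils = 80/555 = 0.14414
RR = 0.04976 / 0.14414 = 0.345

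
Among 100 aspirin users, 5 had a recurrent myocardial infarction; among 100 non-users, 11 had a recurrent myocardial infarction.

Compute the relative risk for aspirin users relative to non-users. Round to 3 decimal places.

RR: 0.455

risk, aspirin users = 5/100 = 0.0500
risk, non-users = 11/100 = 0.1100
RR = 0.0500 / 0.1100 = 0.455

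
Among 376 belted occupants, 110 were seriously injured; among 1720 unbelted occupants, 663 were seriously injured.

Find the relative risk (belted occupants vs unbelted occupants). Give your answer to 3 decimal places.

risk, belted occupants = 110/376 = 0.2926
risk, unbelted occupants = 663/1720 = 0.3855
RR = 0.2926 / 0.3855 = 0.759

0.759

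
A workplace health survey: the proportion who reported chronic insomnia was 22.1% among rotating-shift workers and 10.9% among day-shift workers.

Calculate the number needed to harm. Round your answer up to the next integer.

absolute risk difference = 0.112000
1 / 0.112000 = 8.929 → round up → 9

9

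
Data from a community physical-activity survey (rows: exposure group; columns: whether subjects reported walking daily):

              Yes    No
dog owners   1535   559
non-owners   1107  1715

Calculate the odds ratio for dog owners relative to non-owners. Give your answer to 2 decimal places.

OR = (1535 × 1715) / (559 × 1107) = 2632525/618813 ≈ 4.25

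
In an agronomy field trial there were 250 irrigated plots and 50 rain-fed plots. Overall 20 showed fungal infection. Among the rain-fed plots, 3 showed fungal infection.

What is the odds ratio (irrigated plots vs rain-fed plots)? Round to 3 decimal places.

OR ≈ 1.143

irrigated plots with the outcome: 20 − 3 = 17
irrigated plots without the outcome: 250 − 17 = 233
rain-fed plots without the outcome: 50 − 3 = 47
OR = (17 × 47) / (233 × 3) = 799/699 ≈ 1.143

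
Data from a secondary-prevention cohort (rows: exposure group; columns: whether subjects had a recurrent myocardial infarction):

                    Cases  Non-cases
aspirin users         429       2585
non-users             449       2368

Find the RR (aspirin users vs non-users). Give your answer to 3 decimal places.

risk, aspirin users = 429/3014 = 0.1423
risk, non-users = 449/2817 = 0.1594
RR = 0.1423 / 0.1594 = 0.893

0.893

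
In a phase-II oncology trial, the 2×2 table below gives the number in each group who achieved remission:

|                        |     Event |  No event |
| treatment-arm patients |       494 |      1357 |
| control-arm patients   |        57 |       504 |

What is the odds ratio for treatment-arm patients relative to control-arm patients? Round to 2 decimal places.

OR = 3.22

odds, treatment-arm patients = 494/1357 = 0.3640
odds, control-arm patients = 57/504 = 0.1131
OR = 0.3640 / 0.1131 = 3.22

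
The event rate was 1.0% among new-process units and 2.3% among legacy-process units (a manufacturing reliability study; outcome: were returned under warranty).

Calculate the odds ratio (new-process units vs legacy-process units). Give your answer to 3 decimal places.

odds, new-process units = 0.01000/0.99000 = 0.01010
odds, legacy-process units = 0.02300/0.97700 = 0.02354
OR = 0.01010 / 0.02354 = 0.429

OR: 0.429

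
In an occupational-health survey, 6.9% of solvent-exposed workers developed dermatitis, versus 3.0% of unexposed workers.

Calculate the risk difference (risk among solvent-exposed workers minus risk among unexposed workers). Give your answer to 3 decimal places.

risk difference = 0.06900 − 0.03000 = 0.039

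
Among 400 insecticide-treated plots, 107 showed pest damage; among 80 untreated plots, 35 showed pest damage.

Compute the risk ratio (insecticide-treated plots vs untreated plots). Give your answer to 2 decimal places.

0.61

risk, insecticide-treated plots = 107/400 = 0.2675
risk, untreated plots = 35/80 = 0.4375
RR = 0.2675 / 0.4375 = 0.61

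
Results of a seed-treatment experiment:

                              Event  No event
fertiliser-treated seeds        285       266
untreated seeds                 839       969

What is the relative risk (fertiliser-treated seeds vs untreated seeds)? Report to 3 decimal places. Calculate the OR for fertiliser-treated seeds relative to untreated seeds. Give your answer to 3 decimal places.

RR = 1.115; OR = 1.237

risk, fertiliser-treated seeds = 285/551 = 0.5172
risk, untreated seeds = 839/1808 = 0.4640
RR = 0.5172 / 0.4640 = 1.115
odds, fertiliser-treated seeds = 285/266 = 1.0714
odds, untreated seeds = 839/969 = 0.8658
OR = 1.0714 / 0.8658 = 1.237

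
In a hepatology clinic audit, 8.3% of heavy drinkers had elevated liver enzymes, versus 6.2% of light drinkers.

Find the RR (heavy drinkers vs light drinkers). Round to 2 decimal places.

RR = 0.0830 / 0.0620 = 1.34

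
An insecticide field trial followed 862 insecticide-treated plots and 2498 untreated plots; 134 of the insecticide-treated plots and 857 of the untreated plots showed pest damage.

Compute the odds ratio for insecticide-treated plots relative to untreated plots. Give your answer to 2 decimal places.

OR = (134 × 1641) / (728 × 857) = 219894/623896 ≈ 0.35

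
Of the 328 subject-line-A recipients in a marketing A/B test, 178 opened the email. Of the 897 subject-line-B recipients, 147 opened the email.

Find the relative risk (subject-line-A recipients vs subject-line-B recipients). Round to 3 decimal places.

risk, subject-line-A recipients = 178/328 = 0.5427
risk, subject-line-B recipients = 147/897 = 0.1639
RR = 0.5427 / 0.1639 = 3.311

3.311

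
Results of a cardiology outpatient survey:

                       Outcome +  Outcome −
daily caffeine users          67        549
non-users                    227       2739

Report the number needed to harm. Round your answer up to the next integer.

32

risk, daily caffeine users = 67/616 = 0.108766
risk, non-users = 227/2966 = 0.076534
absolute risk difference = 0.032232
1 / 0.032232 = 31.025 → round up → 32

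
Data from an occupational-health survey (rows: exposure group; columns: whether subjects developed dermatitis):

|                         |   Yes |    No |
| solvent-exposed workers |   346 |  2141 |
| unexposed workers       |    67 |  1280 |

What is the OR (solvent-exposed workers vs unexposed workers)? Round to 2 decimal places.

OR = (346 × 1280) / (2141 × 67) = 442880/143447 ≈ 3.09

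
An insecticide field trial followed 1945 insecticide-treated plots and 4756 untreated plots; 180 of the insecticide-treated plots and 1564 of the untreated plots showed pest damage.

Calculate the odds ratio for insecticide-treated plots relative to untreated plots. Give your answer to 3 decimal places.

OR: 0.208

odds, insecticide-treated plots = 180/1765 = 0.1020
odds, untreated plots = 1564/3192 = 0.4900
OR = 0.1020 / 0.4900 = 0.208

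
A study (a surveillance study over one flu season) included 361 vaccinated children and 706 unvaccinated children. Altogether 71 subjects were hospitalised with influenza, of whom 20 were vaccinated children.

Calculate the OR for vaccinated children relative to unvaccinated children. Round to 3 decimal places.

vaccinated children without the outcome: 361 − 20 = 341
unvaccinated children with the outcome: 71 − 20 = 51
unvaccinated children without the outcome: 706 − 51 = 655
OR = (20 × 655) / (341 × 51) = 13100/17391 ≈ 0.753

OR ≈ 0.753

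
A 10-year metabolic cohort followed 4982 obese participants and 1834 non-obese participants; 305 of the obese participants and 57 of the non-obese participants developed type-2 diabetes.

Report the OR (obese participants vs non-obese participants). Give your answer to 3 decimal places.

OR = (305 × 1777) / (4677 × 57) = 541985/266589 ≈ 2.033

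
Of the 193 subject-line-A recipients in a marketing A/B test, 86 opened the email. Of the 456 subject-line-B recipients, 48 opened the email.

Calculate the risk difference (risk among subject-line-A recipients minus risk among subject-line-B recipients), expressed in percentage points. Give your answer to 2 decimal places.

risk, subject-line-A recipients = 86/193 = 0.4456
risk, subject-line-B recipients = 48/456 = 0.1053
risk difference = 0.4456 − 0.1053 = 0.3403 → 34.03 percentage points

RD: 34.03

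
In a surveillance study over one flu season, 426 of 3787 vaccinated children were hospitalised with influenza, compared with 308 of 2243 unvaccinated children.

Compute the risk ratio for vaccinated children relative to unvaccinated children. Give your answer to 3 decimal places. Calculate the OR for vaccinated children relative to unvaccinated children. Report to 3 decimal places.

RR = 0.819; OR = 0.796

risk, vaccinated children = 426/3787 = 0.1125
risk, unvaccinated children = 308/2243 = 0.1373
RR = 0.1125 / 0.1373 = 0.819
odds, vaccinated children = 426/3361 = 0.1267
odds, unvaccinated children = 308/1935 = 0.1592
OR = 0.1267 / 0.1592 = 0.796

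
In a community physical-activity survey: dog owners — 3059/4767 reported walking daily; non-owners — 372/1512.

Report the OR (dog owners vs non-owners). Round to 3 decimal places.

OR = (3059 × 1140) / (1708 × 372) = 3487260/635376 ≈ 5.488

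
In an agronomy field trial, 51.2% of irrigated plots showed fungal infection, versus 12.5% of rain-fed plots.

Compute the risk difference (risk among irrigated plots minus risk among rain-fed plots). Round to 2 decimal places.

risk difference = 0.5120 − 0.1250 = 0.39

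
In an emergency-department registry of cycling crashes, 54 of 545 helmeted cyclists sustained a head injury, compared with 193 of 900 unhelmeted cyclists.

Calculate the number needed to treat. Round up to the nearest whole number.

risk, helmeted cyclists = 54/545 = 0.099083
risk, unhelmeted cyclists = 193/900 = 0.214444
absolute risk difference = 0.115362
1 / 0.115362 = 8.668 → round up → 9

NNT = 9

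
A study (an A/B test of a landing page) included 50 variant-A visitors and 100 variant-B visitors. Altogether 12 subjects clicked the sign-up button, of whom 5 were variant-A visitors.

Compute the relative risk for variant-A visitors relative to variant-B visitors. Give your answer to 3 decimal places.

1.429

variant-A visitors without the outcome: 50 − 5 = 45
variant-B visitors with the outcome: 12 − 5 = 7
variant-B visitors without the outcome: 100 − 7 = 93
risk, variant-A visitors = 5/50 = 0.1000
risk, variant-B visitors = 7/100 = 0.0700
RR = 0.1000 / 0.0700 = 1.429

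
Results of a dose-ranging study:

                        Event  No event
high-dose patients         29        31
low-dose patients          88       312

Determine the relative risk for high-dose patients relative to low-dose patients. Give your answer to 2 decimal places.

2.20

risk, high-dose patients = 29/60 = 0.4833
risk, low-dose patients = 88/400 = 0.2200
RR = 0.4833 / 0.2200 = 2.20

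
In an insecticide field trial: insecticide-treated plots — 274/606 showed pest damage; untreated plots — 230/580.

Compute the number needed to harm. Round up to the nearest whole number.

18

risk, insecticide-treated plots = 274/606 = 0.452145
risk, untreated plots = 230/580 = 0.396552
absolute risk difference = 0.055593
1 / 0.055593 = 17.988 → round up → 18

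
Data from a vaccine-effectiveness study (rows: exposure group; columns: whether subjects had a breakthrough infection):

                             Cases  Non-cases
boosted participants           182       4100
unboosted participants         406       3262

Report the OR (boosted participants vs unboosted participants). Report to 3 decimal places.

0.357

odds, boosted participants = 182/4100 = 0.04439
odds, unboosted participants = 406/3262 = 0.12446
OR = 0.04439 / 0.12446 = 0.357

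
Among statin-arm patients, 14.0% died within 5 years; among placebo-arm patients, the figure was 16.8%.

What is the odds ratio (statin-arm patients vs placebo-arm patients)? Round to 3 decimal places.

odds, statin-arm patients = 0.1400/0.8600 = 0.1628
odds, placebo-arm patients = 0.1680/0.8320 = 0.2019
OR = 0.1628 / 0.2019 = 0.806

OR: 0.806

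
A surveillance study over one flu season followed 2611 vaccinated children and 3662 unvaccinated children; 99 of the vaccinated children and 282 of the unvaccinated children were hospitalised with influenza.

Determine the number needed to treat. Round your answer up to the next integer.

risk, vaccinated children = 99/2611 = 0.037917
risk, unvaccinated children = 282/3662 = 0.077007
absolute risk difference = 0.039091
1 / 0.039091 = 25.581 → round up → 26

NNT ≈ 26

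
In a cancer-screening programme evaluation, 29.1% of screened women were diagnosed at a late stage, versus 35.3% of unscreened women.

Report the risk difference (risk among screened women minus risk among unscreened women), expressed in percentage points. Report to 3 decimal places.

risk difference = 0.2910 − 0.3530 = -0.0620 → -6.200 percentage points

-6.200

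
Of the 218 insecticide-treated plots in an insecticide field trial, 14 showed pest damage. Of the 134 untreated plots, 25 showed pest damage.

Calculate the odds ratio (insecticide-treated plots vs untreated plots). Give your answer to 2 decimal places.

OR = (14 × 109) / (204 × 25) = 1526/5100 ≈ 0.30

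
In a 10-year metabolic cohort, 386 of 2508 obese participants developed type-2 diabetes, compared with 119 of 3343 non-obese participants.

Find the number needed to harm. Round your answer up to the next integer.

risk, obese participants = 386/2508 = 0.153907
risk, non-obese participants = 119/3343 = 0.035597
absolute risk difference = 0.118311
1 / 0.118311 = 8.452 → round up → 9

9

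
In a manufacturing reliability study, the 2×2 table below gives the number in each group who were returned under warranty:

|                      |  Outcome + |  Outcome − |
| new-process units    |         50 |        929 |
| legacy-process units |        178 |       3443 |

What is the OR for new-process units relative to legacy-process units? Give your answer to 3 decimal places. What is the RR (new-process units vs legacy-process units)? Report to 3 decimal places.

OR = 1.041; RR = 1.039

odds, new-process units = 50/929 = 0.05382
odds, legacy-process units = 178/3443 = 0.05170
OR = 0.05382 / 0.05170 = 1.041
risk, new-process units = 50/979 = 0.05107
risk, legacy-process units = 178/3621 = 0.04916
RR = 0.05107 / 0.04916 = 1.039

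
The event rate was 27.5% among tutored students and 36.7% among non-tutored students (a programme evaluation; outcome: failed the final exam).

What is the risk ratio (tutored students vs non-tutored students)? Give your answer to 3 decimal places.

RR = 0.2750 / 0.3670 = 0.749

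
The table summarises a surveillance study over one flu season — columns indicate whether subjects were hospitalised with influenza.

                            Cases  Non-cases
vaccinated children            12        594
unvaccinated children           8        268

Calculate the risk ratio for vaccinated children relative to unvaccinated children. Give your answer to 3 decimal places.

risk, vaccinated children = 12/606 = 0.01980
risk, unvaccinated children = 8/276 = 0.02899
RR = 0.01980 / 0.02899 = 0.683

0.683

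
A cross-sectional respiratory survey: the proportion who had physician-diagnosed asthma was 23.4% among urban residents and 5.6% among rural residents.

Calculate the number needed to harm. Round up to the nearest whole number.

NNH ≈ 6

absolute risk difference = 0.178000
1 / 0.178000 = 5.618 → round up → 6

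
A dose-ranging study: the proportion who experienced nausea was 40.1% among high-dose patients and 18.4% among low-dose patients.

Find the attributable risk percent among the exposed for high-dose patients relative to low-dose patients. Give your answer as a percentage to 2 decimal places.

AR% = (0.4010 − 0.1840) / 0.4010 = 0.5411 → 54.11%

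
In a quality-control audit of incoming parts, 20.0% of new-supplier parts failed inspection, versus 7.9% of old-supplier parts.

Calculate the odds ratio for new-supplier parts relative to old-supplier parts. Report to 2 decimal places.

2.91

odds, new-supplier parts = 0.2000/0.8000 = 0.2500
odds, old-supplier parts = 0.0790/0.9210 = 0.0858
OR = 0.2500 / 0.0858 = 2.91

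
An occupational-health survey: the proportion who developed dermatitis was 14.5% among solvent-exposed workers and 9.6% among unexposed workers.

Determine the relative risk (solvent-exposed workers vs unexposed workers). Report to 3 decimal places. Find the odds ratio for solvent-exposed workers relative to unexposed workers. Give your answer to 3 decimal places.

RR = 1.510; OR = 1.597

RR = 0.1450 / 0.0960 = 1.510
odds, solvent-exposed workers = 0.1450/0.8550 = 0.1696
odds, unexposed workers = 0.0960/0.9040 = 0.1062
OR = 0.1696 / 0.1062 = 1.597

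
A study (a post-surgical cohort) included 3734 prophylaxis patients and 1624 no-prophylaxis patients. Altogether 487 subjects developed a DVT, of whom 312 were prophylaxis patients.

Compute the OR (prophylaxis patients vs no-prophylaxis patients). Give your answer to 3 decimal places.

prophylaxis patients without the outcome: 3734 − 312 = 3422
no-prophylaxis patients with the outcome: 487 − 312 = 175
no-prophylaxis patients without the outcome: 1624 − 175 = 1449
OR = (312 × 1449) / (3422 × 175) = 452088/598850 ≈ 0.755

0.755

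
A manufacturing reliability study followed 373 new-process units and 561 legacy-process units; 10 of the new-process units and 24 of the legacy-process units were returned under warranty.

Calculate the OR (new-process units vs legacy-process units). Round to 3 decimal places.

OR = (10 × 537) / (363 × 24) = 5370/8712 ≈ 0.616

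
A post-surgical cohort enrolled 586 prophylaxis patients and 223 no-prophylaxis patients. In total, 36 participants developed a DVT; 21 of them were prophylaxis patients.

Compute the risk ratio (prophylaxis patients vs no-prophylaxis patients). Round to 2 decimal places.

prophylaxis patients without the outcome: 586 − 21 = 565
no-prophylaxis patients with the outcome: 36 − 21 = 15
no-prophylaxis patients without the outcome: 223 − 15 = 208
risk, prophylaxis patients = 21/586 = 0.03584
risk, no-prophylaxis patients = 15/223 = 0.06726
RR = 0.03584 / 0.06726 = 0.53

RR ≈ 0.53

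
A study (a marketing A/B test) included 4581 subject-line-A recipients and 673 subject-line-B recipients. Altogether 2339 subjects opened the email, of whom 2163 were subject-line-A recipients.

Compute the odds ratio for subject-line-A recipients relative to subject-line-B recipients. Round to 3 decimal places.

subject-line-A recipients without the outcome: 4581 − 2163 = 2418
subject-line-B recipients with the outcome: 2339 − 2163 = 176
subject-line-B recipients without the outcome: 673 − 176 = 497
odds, subject-line-A recipients = 2163/2418 = 0.8945
odds, subject-line-B recipients = 176/497 = 0.3541
OR = 0.8945 / 0.3541 = 2.526

2.526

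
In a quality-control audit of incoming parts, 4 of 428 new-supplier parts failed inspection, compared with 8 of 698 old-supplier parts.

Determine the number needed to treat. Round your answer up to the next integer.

NNT = 473

risk, new-supplier parts = 4/428 = 0.009346
risk, old-supplier parts = 8/698 = 0.011461
absolute risk difference = 0.002116
1 / 0.002116 = 472.590 → round up → 473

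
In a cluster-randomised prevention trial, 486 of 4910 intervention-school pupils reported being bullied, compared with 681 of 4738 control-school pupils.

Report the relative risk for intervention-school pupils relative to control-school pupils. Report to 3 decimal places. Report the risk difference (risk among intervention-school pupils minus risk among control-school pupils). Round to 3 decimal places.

RR = 0.689; RD = -0.045

risk, intervention-school pupils = 486/4910 = 0.0990
risk, control-school pupils = 681/4738 = 0.1437
RR = 0.0990 / 0.1437 = 0.689
risk difference = 0.0990 − 0.1437 = -0.045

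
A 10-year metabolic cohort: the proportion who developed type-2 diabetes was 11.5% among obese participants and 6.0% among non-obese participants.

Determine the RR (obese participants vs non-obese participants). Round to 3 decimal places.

RR = 0.1150 / 0.0600 = 1.917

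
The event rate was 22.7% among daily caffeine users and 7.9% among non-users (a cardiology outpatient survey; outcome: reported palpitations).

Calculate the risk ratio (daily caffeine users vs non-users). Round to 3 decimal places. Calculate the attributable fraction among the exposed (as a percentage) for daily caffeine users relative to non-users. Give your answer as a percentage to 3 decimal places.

RR = 0.2270 / 0.0790 = 2.873
AR% = (0.2270 − 0.0790) / 0.2270 = 0.6520 → 65.198%

RR = 2.873; AR% = 65.198%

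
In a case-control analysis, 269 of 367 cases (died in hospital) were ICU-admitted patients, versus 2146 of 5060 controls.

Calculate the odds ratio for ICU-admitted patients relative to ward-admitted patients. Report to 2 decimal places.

OR: 3.73

odds, ICU-admitted patients = 269/2146 = 0.12535
odds, ward-admitted patients = 98/2914 = 0.03363
OR = 0.12535 / 0.03363 = 3.73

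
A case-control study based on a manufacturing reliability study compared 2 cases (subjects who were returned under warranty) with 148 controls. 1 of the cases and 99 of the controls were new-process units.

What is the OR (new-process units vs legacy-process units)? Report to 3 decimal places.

OR = (1 × 49) / (99 × 1) = 49/99 ≈ 0.495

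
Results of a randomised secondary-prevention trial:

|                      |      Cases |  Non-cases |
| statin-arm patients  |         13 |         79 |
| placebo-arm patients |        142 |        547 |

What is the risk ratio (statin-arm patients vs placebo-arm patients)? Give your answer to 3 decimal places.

risk, statin-arm patients = 13/92 = 0.1413
risk, placebo-arm patients = 142/689 = 0.2061
RR = 0.1413 / 0.2061 = 0.686

RR ≈ 0.686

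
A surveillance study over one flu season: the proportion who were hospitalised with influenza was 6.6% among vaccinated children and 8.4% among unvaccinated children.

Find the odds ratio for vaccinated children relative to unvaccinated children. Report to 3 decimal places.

odds, vaccinated children = 0.0660/0.9340 = 0.0707
odds, unvaccinated children = 0.0840/0.9160 = 0.0917
OR = 0.0707 / 0.0917 = 0.771

0.771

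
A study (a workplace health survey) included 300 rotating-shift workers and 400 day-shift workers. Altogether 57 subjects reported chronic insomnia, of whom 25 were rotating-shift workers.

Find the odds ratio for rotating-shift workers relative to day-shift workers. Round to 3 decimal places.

1.045

rotating-shift workers without the outcome: 300 − 25 = 275
day-shift workers with the outcome: 57 − 25 = 32
day-shift workers without the outcome: 400 − 32 = 368
OR = (25 × 368) / (275 × 32) = 9200/8800 ≈ 1.045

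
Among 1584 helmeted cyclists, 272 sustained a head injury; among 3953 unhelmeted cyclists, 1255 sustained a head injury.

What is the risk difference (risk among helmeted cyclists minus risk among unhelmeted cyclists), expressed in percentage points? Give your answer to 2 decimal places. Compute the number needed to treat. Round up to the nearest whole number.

risk, helmeted cyclists = 272/1584 = 0.1717
risk, unhelmeted cyclists = 1255/3953 = 0.3175
risk difference = 0.1717 − 0.3175 = -0.1458 → -14.58 percentage points
absolute risk difference = 0.145763
1 / 0.145763 = 6.860 → round up → 7

RD = -14.58; NNT = 7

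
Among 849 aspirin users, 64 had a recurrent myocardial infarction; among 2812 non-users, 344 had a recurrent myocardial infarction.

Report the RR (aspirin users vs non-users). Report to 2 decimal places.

risk, aspirin users = 64/849 = 0.0754
risk, non-users = 344/2812 = 0.1223
RR = 0.0754 / 0.1223 = 0.62

0.62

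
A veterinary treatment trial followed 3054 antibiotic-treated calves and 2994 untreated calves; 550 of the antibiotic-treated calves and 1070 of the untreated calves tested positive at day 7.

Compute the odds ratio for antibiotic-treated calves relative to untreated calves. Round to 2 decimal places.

OR = (550 × 1924) / (2504 × 1070) = 1058200/2679280 ≈ 0.39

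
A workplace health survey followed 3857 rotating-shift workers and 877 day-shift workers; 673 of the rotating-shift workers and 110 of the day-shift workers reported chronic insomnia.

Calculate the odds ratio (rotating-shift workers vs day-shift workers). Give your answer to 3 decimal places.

OR = (673 × 767) / (3184 × 110) = 516191/350240 ≈ 1.474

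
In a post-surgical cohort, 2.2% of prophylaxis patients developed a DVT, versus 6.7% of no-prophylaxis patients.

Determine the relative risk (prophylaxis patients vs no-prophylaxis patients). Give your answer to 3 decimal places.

RR = 0.02200 / 0.06700 = 0.328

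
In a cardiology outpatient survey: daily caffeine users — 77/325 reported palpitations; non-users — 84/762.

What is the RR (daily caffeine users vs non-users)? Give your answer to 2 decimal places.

risk, daily caffeine users = 77/325 = 0.2369
risk, non-users = 84/762 = 0.1102
RR = 0.2369 / 0.1102 = 2.15

2.15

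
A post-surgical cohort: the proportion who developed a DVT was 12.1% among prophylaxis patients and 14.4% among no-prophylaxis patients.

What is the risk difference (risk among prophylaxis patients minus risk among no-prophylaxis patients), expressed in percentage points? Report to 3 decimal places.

risk difference = 0.1210 − 0.1440 = -0.0230 → -2.300 percentage points

RD: -2.300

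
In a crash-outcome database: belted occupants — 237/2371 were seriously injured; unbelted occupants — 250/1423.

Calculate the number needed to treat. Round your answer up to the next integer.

risk, belted occupants = 237/2371 = 0.099958
risk, unbelted occupants = 250/1423 = 0.175685
absolute risk difference = 0.075727
1 / 0.075727 = 13.205 → round up → 14

14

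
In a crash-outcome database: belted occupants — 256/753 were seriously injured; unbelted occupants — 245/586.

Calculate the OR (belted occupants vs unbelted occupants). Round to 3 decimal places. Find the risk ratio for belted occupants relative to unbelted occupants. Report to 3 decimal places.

odds, belted occupants = 256/497 = 0.5151
odds, unbelted occupants = 245/341 = 0.7185
OR = 0.5151 / 0.7185 = 0.717
risk, belted occupants = 256/753 = 0.3400
risk, unbelted occupants = 245/586 = 0.4181
RR = 0.3400 / 0.4181 = 0.813

OR = 0.717; RR = 0.813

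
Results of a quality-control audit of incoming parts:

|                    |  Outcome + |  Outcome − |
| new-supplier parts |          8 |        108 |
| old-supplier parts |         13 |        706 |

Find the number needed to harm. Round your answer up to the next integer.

NNH ≈ 20

risk, new-supplier parts = 8/116 = 0.068966
risk, old-supplier parts = 13/719 = 0.018081
absolute risk difference = 0.050885
1 / 0.050885 = 19.652 → round up → 20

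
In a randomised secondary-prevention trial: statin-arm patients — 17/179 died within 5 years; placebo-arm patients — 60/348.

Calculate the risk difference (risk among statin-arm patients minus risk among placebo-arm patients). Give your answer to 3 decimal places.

-0.077

risk, statin-arm patients = 17/179 = 0.0950
risk, placebo-arm patients = 60/348 = 0.1724
risk difference = 0.0950 − 0.1724 = -0.077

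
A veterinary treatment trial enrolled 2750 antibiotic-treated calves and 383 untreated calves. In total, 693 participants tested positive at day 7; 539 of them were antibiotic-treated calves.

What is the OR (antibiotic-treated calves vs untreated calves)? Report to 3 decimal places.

antibiotic-treated calves without the outcome: 2750 − 539 = 2211
untreated calves with the outcome: 693 − 539 = 154
untreated calves without the outcome: 383 − 154 = 229
OR = (539 × 229) / (2211 × 154) = 123431/340494 ≈ 0.363

0.363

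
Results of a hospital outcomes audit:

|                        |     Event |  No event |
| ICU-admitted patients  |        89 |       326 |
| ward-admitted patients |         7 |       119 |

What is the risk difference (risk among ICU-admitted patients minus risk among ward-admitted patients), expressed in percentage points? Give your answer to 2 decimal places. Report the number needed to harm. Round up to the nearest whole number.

RD = 15.89; NNH = 7

risk, ICU-admitted patients = 89/415 = 0.2145
risk, ward-admitted patients = 7/126 = 0.0556
risk difference = 0.2145 − 0.0556 = 0.1589 → 15.89 percentage points
absolute risk difference = 0.158902
1 / 0.158902 = 6.293 → round up → 7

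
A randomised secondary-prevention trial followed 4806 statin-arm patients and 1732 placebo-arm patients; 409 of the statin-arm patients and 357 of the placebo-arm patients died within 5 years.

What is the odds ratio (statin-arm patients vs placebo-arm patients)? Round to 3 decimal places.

OR = (409 × 1375) / (4397 × 357) = 562375/1569729 ≈ 0.358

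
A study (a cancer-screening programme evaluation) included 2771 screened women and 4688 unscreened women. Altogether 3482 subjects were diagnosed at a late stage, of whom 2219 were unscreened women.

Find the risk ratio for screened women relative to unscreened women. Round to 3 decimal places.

screened women with the outcome: 3482 − 2219 = 1263
screened women without the outcome: 2771 − 1263 = 1508
unscreened women without the outcome: 4688 − 2219 = 2469
risk, screened women = 1263/2771 = 0.4558
risk, unscreened women = 2219/4688 = 0.4733
RR = 0.4558 / 0.4733 = 0.963

RR: 0.963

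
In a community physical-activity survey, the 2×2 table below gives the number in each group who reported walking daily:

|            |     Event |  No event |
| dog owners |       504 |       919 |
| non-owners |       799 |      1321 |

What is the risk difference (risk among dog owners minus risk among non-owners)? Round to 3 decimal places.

RD: -0.023

risk, dog owners = 504/1423 = 0.3542
risk, non-owners = 799/2120 = 0.3769
risk difference = 0.3542 − 0.3769 = -0.023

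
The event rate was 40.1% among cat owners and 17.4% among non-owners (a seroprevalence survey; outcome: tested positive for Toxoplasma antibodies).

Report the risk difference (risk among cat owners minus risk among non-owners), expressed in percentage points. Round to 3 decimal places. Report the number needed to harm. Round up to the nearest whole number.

risk difference = 0.4010 − 0.1740 = 0.2270 → 22.700 percentage points
absolute risk difference = 0.227000
1 / 0.227000 = 4.405 → round up → 5

RD = 22.700; NNH = 5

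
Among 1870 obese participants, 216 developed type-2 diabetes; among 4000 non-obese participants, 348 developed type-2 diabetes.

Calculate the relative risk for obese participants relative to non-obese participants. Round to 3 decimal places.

risk, obese participants = 216/1870 = 0.1155
risk, non-obese participants = 348/4000 = 0.0870
RR = 0.1155 / 0.0870 = 1.328

RR = 1.328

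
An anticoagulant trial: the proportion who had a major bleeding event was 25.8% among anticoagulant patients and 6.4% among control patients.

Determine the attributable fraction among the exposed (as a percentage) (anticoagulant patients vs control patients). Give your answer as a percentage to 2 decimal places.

AR% = (0.2580 − 0.0640) / 0.2580 = 0.7519 → 75.19%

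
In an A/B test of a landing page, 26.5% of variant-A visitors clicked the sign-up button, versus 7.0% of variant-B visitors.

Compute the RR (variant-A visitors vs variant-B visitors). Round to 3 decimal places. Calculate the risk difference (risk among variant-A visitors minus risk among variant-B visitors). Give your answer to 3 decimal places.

RR = 0.2650 / 0.0700 = 3.786
risk difference = 0.2650 − 0.0700 = 0.195

RR = 3.786; RD = 0.195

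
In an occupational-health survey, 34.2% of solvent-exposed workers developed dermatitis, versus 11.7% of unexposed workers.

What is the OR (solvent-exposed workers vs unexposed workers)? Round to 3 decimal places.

odds, solvent-exposed workers = 0.3420/0.6580 = 0.5198
odds, unexposed workers = 0.1170/0.8830 = 0.1325
OR = 0.5198 / 0.1325 = 3.923

OR ≈ 3.923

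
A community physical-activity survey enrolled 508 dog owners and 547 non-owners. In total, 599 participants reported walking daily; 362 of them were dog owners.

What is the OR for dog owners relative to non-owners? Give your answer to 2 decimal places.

dog owners without the outcome: 508 − 362 = 146
non-owners with the outcome: 599 − 362 = 237
non-owners without the outcome: 547 − 237 = 310
odds, dog owners = 362/146 = 2.4795
odds, non-owners = 237/310 = 0.7645
OR = 2.4795 / 0.7645 = 3.24

3.24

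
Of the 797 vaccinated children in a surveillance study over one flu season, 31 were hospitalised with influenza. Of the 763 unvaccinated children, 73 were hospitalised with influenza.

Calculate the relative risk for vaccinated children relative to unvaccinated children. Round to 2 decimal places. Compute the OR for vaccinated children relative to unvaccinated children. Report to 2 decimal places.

RR = 0.41; OR = 0.38

risk, vaccinated children = 31/797 = 0.03890
risk, unvaccinated children = 73/763 = 0.09567
RR = 0.03890 / 0.09567 = 0.41
OR = (31 × 690) / (766 × 73) = 21390/55918 ≈ 0.38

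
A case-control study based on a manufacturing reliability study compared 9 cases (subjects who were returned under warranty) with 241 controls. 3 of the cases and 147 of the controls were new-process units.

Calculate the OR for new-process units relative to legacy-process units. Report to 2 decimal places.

odds, new-process units = 3/147 = 0.02041
odds, legacy-process units = 6/94 = 0.06383
OR = 0.02041 / 0.06383 = 0.32

0.32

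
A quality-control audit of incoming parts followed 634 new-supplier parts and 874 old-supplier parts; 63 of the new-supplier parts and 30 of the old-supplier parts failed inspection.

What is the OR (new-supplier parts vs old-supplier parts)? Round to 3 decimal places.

OR = (63 × 844) / (571 × 30) = 53172/17130 ≈ 3.104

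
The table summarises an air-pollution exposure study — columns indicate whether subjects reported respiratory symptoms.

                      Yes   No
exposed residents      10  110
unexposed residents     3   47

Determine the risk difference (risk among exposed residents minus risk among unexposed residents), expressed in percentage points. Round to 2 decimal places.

risk, exposed residents = 10/120 = 0.0833
risk, unexposed residents = 3/50 = 0.0600
risk difference = 0.0833 − 0.0600 = 0.0233 → 2.33 percentage points

2.33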